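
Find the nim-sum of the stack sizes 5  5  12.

Nim-sum: 5 XOR 5 XOR 12 = 12.

12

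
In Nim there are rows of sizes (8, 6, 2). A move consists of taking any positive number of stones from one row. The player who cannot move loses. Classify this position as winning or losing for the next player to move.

Compute the nim-sum pairwise:
8 ^ 6 = 14
14 ^ 2 = 12
The nim-sum is 12 ≠ 0, so this is an N-position: the player to move can win.

Winning position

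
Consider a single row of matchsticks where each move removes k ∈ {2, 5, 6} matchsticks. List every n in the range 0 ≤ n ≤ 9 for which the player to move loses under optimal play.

Build the Grundy sequence with g(k) = mex{g(k−s) : s ∈ {2, 5, 6}, s ≤ k}:
g(0) = mex{} = 0
g(1) = mex{} = 0
g(2) = mex{0} = 1
g(3) = mex{0} = 1
g(4) = mex{1} = 0
g(5) = mex{0,1} = 2
g(6) = mex{0} = 1
g(7) = mex{0,1,2} = 3
g(8) = mex{1} = 0
g(9) = mex{0,1,3} = 2
The P-positions (g = 0) in 0..9 are 0, 1, 4, 8.

0, 1, 4, 8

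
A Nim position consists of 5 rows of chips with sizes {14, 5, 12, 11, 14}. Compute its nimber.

Bitwise XOR of the heap sizes:
  1110  (14)
  0101  (5)
  1100  (12)
  1011  (11)
  1110  (14)
  ----
  0010  (2)

2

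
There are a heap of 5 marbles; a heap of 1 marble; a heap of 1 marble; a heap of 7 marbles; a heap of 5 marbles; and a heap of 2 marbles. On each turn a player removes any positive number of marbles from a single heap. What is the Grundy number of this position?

Compute the nim-sum pairwise:
5 ⊕ 1 = 4
4 ⊕ 1 = 5
5 ⊕ 7 = 2
2 ⊕ 5 = 7
7 ⊕ 2 = 5

5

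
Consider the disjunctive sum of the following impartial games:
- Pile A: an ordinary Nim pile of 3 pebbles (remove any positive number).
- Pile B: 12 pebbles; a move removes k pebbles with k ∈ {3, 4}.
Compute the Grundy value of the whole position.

2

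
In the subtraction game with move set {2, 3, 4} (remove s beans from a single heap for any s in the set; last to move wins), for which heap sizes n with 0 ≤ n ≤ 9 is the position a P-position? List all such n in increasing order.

Grundy values for subtraction set {2, 3, 4}:
g(0) = mex{} = 0
g(1) = mex{} = 0
g(2) = mex{0} = 1
g(3) = mex{0} = 1
g(4) = mex{0,1} = 2
g(5) = mex{0,1} = 2
g(6) = mex{1,2} = 0
g(7) = mex{1,2} = 0
g(8) = mex{0,2} = 1
g(9) = mex{0,2} = 1
The P-positions (g = 0) in 0..9 are 0, 1, 6, 7.

0, 1, 6, 7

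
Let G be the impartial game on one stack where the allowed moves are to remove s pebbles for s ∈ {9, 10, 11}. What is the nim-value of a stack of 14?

1

Compute g(0), g(1), … for moves {9, 10, 11}:
k:     0  1  2  3  4  5  6  7  8  9 10 11 12 13 14
g(k):  0  0  0  0  0  0  0  0  0  1  1  1  1  1  1
So g(14) = 1.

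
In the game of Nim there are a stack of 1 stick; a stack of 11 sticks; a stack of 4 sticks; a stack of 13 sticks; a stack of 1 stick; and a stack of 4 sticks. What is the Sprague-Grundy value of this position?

6

Write each in binary and XOR column by column:
  0001  (1)
  1011  (11)
  0100  (4)
  1101  (13)
  0001  (1)
  0100  (4)
  ----
  0110  (6)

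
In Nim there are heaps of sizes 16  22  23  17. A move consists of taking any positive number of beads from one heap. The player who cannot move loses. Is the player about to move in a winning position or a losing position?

Losing position

Write each in binary and XOR column by column:
  10000  (16)
  10110  (22)
  10111  (23)
  10001  (17)
  -----
  00000  (0)
The nim-sum is 0, so this is a P-position: the player to move is in a losing position under optimal play.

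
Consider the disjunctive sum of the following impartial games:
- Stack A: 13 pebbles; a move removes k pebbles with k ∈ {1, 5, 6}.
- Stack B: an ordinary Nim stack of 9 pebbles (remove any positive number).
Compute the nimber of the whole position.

9

Build the Grundy sequence for stack A with g(k) = mex{g(k−s) : s ∈ {1, 5, 6}, s ≤ k}:
k:     0  1  2  3  4  5  6  7  8  9 10 11 12 13
g(k):  0  1  0  1  0  1  2  3  2  3  2  0  1  0
So g(13) = 0.
Stack B is a plain Nim stack of size 9, so its Grundy value is 9.
By the Sprague-Grundy theorem, the Grundy value of a sum of independent games is the XOR of the component values.
Combined value = 0 ⊕ 9 = 9.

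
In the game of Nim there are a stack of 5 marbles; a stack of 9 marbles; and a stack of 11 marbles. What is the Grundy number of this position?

7

Nim-sum: 5 XOR 9 XOR 11 = 7.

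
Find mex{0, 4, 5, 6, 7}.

0 is in the set but 1 is not, so the mex is 1.

1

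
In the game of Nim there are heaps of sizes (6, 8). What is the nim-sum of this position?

14

Compute the nim-sum pairwise:
6 XOR 8 = 14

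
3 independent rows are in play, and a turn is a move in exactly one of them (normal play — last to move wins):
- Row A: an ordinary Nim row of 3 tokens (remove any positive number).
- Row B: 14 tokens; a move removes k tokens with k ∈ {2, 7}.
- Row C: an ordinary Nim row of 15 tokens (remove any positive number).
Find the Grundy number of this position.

12

Row A is a plain Nim row of size 3, so its Grundy value is 3.
Grundy values for row B (subtraction set {2, 7}):
k:     0  1  2  3  4  5  6  7  8  9 10 11 12 13 14
g(k):  0  0  1  1  0  0  1  1  2  0  0  1  1  0  0
So g(14) = 0.
Row C is a plain Nim row of size 15, so its Grundy value is 15.
By the Sprague-Grundy theorem, the Grundy value of a sum of independent games is the XOR of the component values.
Combined value = 3 ⊕ 0 ⊕ 15 = 12.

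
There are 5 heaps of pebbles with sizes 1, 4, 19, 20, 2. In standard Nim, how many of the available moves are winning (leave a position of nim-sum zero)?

0

Compute the nim-sum pairwise:
1 XOR 4 = 5
5 XOR 19 = 22
22 XOR 20 = 2
2 XOR 2 = 0
The nim-sum is already 0, so every move leaves a nonzero nim-sum — there are no winning moves.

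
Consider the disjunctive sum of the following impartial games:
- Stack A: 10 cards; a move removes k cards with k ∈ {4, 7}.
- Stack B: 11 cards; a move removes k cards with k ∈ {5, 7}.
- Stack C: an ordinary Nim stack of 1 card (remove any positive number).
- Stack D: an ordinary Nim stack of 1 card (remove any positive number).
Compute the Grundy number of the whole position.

0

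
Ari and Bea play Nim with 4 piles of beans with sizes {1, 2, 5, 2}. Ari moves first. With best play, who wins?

Compute the nim-sum pairwise:
1 ^ 2 = 3
3 ^ 5 = 6
6 ^ 2 = 4
The nim-sum is 4 ≠ 0, so this is an N-position: the player to move can win; Ari has a winning move.

Ari wins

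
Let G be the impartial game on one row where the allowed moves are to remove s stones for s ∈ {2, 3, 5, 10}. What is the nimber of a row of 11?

Grundy values for subtraction set {2, 3, 5, 10}:
g(0) = mex{} = 0
g(1) = mex{} = 0
g(2) = mex{0} = 1
g(3) = mex{0} = 1
g(4) = mex{0,1} = 2
g(5) = mex{0,1} = 2
g(6) = mex{0,1,2} = 3
g(7) = mex{1,2} = 0
g(8) = mex{1,2,3} = 0
g(9) = mex{0,2,3} = 1
g(10) = mex{0,2} = 1
g(11) = mex{0,1,3} = 2
So g(11) = 2.

2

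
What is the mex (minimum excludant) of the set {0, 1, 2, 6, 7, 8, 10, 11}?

The values 0, 1, 2 are all present; 3 is the first non-negative integer missing from the set.

3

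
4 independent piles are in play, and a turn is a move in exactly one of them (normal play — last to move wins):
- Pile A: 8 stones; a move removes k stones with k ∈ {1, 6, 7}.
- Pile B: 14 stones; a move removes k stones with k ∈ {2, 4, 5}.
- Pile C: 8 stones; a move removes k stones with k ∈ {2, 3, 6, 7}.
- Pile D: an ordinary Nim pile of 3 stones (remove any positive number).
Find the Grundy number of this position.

3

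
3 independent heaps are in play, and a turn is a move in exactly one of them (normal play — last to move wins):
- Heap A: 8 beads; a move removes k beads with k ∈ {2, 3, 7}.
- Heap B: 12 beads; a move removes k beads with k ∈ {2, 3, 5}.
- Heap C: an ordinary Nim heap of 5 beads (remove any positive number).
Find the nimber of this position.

6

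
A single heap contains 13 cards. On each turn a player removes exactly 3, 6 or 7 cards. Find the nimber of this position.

Grundy values for subtraction set {3, 6, 7}:
g(0) = mex{} = 0
g(1) = mex{} = 0
g(2) = mex{} = 0
g(3) = mex{0} = 1
g(4) = mex{0} = 1
g(5) = mex{0} = 1
g(6) = mex{0,1} = 2
g(7) = mex{0,1} = 2
g(8) = mex{0,1} = 2
g(9) = mex{0,1,2} = 3
g(10) = mex{1,2} = 0
g(11) = mex{1,2} = 0
g(12) = mex{1,2,3} = 0
g(13) = mex{0,2} = 1
So g(13) = 1.

1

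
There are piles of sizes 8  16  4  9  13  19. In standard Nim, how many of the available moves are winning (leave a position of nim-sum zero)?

3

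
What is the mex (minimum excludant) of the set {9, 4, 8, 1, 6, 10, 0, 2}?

3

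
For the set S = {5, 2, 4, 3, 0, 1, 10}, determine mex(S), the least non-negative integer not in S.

6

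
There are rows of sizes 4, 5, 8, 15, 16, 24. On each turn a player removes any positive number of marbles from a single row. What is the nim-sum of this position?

14

Bitwise XOR of the heap sizes:
  00100  (4)
  00101  (5)
  01000  (8)
  01111  (15)
  10000  (16)
  11000  (24)
  -----
  01110  (14)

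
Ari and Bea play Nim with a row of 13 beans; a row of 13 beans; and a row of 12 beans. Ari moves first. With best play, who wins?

In binary:
  1101  (13)
  1101  (13)
  1100  (12)
  ----
  1100  (12)
The nim-sum is 12 ≠ 0, so this is an N-position: the player to move can win; Ari has a winning move.

Ari wins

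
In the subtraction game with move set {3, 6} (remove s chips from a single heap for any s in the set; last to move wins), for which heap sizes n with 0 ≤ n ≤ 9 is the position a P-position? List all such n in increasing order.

0, 1, 2, 9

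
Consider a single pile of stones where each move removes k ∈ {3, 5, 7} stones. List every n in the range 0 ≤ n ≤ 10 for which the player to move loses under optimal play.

0, 1, 2, 10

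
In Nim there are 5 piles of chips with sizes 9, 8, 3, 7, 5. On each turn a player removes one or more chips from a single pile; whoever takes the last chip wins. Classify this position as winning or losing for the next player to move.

Nim-sum: 9 ⊕ 8 ⊕ 3 ⊕ 7 ⊕ 5 = 0.
The nim-sum is 0, so this is a P-position: the player to move is in a losing position under optimal play.

Losing position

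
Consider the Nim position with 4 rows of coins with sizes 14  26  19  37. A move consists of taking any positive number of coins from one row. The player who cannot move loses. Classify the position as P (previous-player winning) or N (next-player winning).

Nim-sum: 14 ^ 26 ^ 19 ^ 37 = 34.
The nim-sum is 34 ≠ 0, so this is an N-position: the player to move can win.

N-position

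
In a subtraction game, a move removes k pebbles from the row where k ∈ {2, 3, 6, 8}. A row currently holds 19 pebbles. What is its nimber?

Build the Grundy sequence with g(k) = mex{g(k−s) : s ∈ {2, 3, 6, 8}, s ≤ k}:
k:     0  1  2  3  4  5  6  7  8  9 10 11 12 13 14 15 16 17 18 19
g(k):  0  0  1  1  2  0  3  1  2  2  0  3  1  2  0  0  1  1  2  0
So g(19) = 0.

0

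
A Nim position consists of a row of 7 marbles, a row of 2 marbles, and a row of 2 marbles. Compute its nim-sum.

7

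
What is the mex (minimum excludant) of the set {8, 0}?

0 is in the set but 1 is not, so the mex is 1.

1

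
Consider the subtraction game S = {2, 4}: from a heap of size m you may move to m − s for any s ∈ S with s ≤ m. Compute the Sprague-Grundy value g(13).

0

Compute g(0), g(1), … for moves {2, 4}:
k:     0  1  2  3  4  5  6  7  8  9 10 11 12 13
g(k):  0  0  1  1  2  2  0  0  1  1  2  2  0  0
So g(13) = 0.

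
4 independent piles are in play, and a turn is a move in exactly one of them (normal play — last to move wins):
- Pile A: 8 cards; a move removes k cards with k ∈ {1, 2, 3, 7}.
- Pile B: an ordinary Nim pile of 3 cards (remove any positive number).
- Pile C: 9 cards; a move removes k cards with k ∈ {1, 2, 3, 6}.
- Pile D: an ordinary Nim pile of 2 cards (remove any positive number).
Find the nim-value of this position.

Build the Grundy sequence for pile A with g(k) = mex{g(k−s) : s ∈ {1, 2, 3, 7}, s ≤ k}:
g(0) = mex{} = 0
g(1) = mex{0} = 1
g(2) = mex{0,1} = 2
g(3) = mex{0,1,2} = 3
g(4) = mex{1,2,3} = 0
g(5) = mex{0,2,3} = 1
g(6) = mex{0,1,3} = 2
g(7) = mex{0,1,2} = 3
g(8) = mex{1,2,3} = 0
So g(8) = 0.
Pile B is a plain Nim pile of size 3, so its Grundy value is 3.
For pile C, compute g(0), g(1), … with moves {1, 2, 3, 6}:
g(0) = mex{} = 0
g(1) = mex{0} = 1
g(2) = mex{0,1} = 2
g(3) = mex{0,1,2} = 3
g(4) = mex{1,2,3} = 0
g(5) = mex{0,2,3} = 1
g(6) = mex{0,1,3} = 2
g(7) = mex{0,1,2} = 3
g(8) = mex{1,2,3} = 0
g(9) = mex{0,2,3} = 1
So g(9) = 1.
Pile D is a plain Nim pile of size 2, so its Grundy value is 2.
By the Sprague-Grundy theorem, the Grundy value of a sum of independent games is the XOR of the component values.
Combined value = 0 ⊕ 3 ⊕ 1 ⊕ 2 = 0.

0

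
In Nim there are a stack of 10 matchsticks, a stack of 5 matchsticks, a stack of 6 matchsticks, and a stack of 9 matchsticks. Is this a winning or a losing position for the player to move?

Losing position

Compute the nim-sum pairwise:
10 ⊕ 5 = 15
15 ⊕ 6 = 9
9 ⊕ 9 = 0
The nim-sum is 0, so this is a P-position: the player to move is in a losing position under optimal play.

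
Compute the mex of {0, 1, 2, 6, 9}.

The values 0, 1, 2 are all present; 3 is the first non-negative integer missing from the set.

3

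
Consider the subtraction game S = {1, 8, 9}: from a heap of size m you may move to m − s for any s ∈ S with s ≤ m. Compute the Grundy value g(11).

Compute g(0), g(1), … for moves {1, 8, 9}:
k:     0  1  2  3  4  5  6  7  8  9 10 11
g(k):  0  1  0  1  0  1  0  1  2  3  2  3
So g(11) = 3.

3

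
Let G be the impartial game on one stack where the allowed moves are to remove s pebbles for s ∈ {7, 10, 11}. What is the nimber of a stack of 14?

2

Compute g(0), g(1), … for moves {7, 10, 11}:
g(0) = mex{} = 0
g(1) = mex{} = 0
g(2) = mex{} = 0
g(3) = mex{} = 0
g(4) = mex{} = 0
g(5) = mex{} = 0
g(6) = mex{} = 0
g(7) = mex{0} = 1
g(8) = mex{0} = 1
g(9) = mex{0} = 1
g(10) = mex{0} = 1
g(11) = mex{0} = 1
g(12) = mex{0} = 1
g(13) = mex{0} = 1
g(14) = mex{0,1} = 2
So g(14) = 2.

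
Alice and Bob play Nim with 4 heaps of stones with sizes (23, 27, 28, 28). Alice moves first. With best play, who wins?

Alice wins

Nim-sum: 23 XOR 27 XOR 28 XOR 28 = 12.
The nim-sum is 12 ≠ 0, so this is an N-position: the player to move can win; Alice has a winning move.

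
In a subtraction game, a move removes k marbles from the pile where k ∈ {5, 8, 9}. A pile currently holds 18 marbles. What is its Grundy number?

0

Grundy values for subtraction set {5, 8, 9}:
k:     0  1  2  3  4  5  6  7  8  9 10 11 12 13 14 15 16 17 18
g(k):  0  0  0  0  0  1  1  1  1  1  2  2  2  2  0  0  0  0  0
So g(18) = 0.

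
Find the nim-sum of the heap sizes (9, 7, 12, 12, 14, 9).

9

Nim-sum: 9 XOR 7 XOR 12 XOR 12 XOR 14 XOR 9 = 9.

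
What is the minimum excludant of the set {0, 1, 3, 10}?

2

The values 0, 1 are all present; 2 is the first non-negative integer missing from the set.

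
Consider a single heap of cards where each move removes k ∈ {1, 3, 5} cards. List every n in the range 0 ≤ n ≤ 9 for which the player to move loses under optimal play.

0, 2, 4, 6, 8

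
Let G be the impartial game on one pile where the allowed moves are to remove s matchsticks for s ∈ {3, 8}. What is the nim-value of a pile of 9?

Grundy values for subtraction set {3, 8}:
g(0) = mex{} = 0
g(1) = mex{} = 0
g(2) = mex{} = 0
g(3) = mex{0} = 1
g(4) = mex{0} = 1
g(5) = mex{0} = 1
g(6) = mex{1} = 0
g(7) = mex{1} = 0
g(8) = mex{0,1} = 2
g(9) = mex{0} = 1
So g(9) = 1.

1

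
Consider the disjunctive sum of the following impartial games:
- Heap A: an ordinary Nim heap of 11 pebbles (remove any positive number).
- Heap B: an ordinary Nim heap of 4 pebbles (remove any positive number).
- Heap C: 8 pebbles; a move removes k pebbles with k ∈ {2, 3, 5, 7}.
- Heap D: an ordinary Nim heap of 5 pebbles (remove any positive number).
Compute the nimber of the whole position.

14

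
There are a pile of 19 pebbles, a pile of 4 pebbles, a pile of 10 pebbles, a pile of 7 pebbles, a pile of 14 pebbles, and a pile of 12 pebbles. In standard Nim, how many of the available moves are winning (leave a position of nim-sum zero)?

1

Nim-sum: 19 ⊕ 4 ⊕ 10 ⊕ 7 ⊕ 14 ⊕ 12 = 24.
The overall nim-sum is X = 24. A pile of size p has a winning move iff p XOR X < p (reduce it to p XOR X).
  19: 19 XOR 24 = 11 < 19 — winning move (to 11).
  4: 4 XOR 24 = 28 ≥ 4 — no move.
  10: 10 XOR 24 = 18 ≥ 10 — no move.
  7: 7 XOR 24 = 31 ≥ 7 — no move.
  14: 14 XOR 24 = 22 ≥ 14 — no move.
  12: 12 XOR 24 = 20 ≥ 12 — no move.
That gives 1 winning move.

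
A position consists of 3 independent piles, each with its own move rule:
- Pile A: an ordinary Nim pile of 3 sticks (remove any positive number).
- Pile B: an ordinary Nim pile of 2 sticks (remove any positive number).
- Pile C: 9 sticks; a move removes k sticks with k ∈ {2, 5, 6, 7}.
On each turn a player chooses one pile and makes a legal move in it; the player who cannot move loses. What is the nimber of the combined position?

3

Pile A is a plain Nim pile of size 3, so its Grundy value is 3.
Pile B is a plain Nim pile of size 2, so its Grundy value is 2.
For pile C, compute g(0), g(1), … with moves {2, 5, 6, 7}:
k:     0  1  2  3  4  5  6  7  8  9
g(k):  0  0  1  1  0  2  1  3  2  2
So g(9) = 2.
The value of a disjunctive sum is the nim-sum of the parts.
Combined value = 3 ⊕ 2 ⊕ 2 = 3.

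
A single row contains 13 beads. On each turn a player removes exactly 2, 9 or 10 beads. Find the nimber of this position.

2

Grundy values for subtraction set {2, 9, 10}:
k:     0  1  2  3  4  5  6  7  8  9 10 11 12 13
g(k):  0  0  1  1  0  0  1  1  0  2  1  3  0  2
So g(13) = 2.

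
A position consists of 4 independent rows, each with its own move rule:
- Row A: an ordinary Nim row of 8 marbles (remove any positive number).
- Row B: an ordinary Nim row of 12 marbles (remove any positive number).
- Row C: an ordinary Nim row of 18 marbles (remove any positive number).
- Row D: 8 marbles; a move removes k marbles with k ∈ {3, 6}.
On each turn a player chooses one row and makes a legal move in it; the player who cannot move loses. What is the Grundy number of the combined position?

Row A is a plain Nim row of size 8, so its Grundy value is 8.
Row B is a plain Nim row of size 12, so its Grundy value is 12.
Row C is a plain Nim row of size 18, so its Grundy value is 18.
Grundy values for row D (subtraction set {3, 6}):
g(0) = mex{} = 0
g(1) = mex{} = 0
g(2) = mex{} = 0
g(3) = mex{0} = 1
g(4) = mex{0} = 1
g(5) = mex{0} = 1
g(6) = mex{0,1} = 2
g(7) = mex{0,1} = 2
g(8) = mex{0,1} = 2
So g(8) = 2.
The value of a disjunctive sum is the nim-sum of the parts.
Combined value = 8 ⊕ 12 ⊕ 18 ⊕ 2 = 20.

20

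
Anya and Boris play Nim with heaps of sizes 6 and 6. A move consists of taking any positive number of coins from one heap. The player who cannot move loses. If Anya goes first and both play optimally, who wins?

Boris wins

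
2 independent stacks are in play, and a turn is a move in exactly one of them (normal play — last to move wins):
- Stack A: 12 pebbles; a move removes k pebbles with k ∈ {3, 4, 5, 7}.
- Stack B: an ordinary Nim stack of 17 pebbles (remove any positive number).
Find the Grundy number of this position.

17

For stack A, compute g(0), g(1), … with moves {3, 4, 5, 7}:
g(0) = mex{} = 0
g(1) = mex{} = 0
g(2) = mex{} = 0
g(3) = mex{0} = 1
g(4) = mex{0} = 1
g(5) = mex{0} = 1
g(6) = mex{0,1} = 2
g(7) = mex{0,1} = 2
g(8) = mex{0,1} = 2
g(9) = mex{0,1,2} = 3
g(10) = mex{1,2} = 0
g(11) = mex{1,2} = 0
g(12) = mex{1,2,3} = 0
So g(12) = 0.
Stack B is a plain Nim stack of size 17, so its Grundy value is 17.
The value of a disjunctive sum is the nim-sum of the parts.
Combined value = 0 ⊕ 17 = 17.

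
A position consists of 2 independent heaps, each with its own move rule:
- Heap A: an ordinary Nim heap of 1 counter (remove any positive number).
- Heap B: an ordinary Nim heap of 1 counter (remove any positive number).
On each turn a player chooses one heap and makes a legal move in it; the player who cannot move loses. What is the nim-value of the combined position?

0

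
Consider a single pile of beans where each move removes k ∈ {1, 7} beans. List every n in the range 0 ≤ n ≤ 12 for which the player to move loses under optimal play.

0, 2, 4, 6, 8, 10, 12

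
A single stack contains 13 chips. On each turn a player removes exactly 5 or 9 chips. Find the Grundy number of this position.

2

Grundy values for subtraction set {5, 9}:
g(0) = mex{} = 0
g(1) = mex{} = 0
g(2) = mex{} = 0
g(3) = mex{} = 0
g(4) = mex{} = 0
g(5) = mex{0} = 1
g(6) = mex{0} = 1
g(7) = mex{0} = 1
g(8) = mex{0} = 1
g(9) = mex{0} = 1
g(10) = mex{0,1} = 2
g(11) = mex{0,1} = 2
g(12) = mex{0,1} = 2
g(13) = mex{0,1} = 2
So g(13) = 2.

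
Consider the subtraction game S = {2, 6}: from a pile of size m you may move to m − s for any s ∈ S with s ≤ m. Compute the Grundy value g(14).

1

Build the Grundy sequence with g(k) = mex{g(k−s) : s ∈ {2, 6}, s ≤ k}:
g(0) = mex{} = 0
g(1) = mex{} = 0
g(2) = mex{0} = 1
g(3) = mex{0} = 1
g(4) = mex{1} = 0
g(5) = mex{1} = 0
g(6) = mex{0} = 1
g(7) = mex{0} = 1
g(8) = mex{1} = 0
g(9) = mex{1} = 0
g(10) = mex{0} = 1
g(11) = mex{0} = 1
g(12) = mex{1} = 0
g(13) = mex{1} = 0
g(14) = mex{0} = 1
So g(14) = 1.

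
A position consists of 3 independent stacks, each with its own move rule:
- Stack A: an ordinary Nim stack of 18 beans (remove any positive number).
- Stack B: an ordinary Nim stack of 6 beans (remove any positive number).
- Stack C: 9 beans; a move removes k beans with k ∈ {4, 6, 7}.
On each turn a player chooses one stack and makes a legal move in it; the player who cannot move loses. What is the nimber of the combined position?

22

Stack A is a plain Nim stack of size 18, so its Grundy value is 18.
Stack B is a plain Nim stack of size 6, so its Grundy value is 6.
Build the Grundy sequence for stack C with g(k) = mex{g(k−s) : s ∈ {4, 6, 7}, s ≤ k}:
k:     0  1  2  3  4  5  6  7  8  9
g(k):  0  0  0  0  1  1  1  1  2  2
So g(9) = 2.
By the Sprague-Grundy theorem, the Grundy value of a sum of independent games is the XOR of the component values.
Combined value = 18 XOR 6 XOR 2 = 22.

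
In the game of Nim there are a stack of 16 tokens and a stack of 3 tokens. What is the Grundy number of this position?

Nim-sum: 16 ⊕ 3 = 19.

19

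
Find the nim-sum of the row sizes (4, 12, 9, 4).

5

Nim-sum: 4 ⊕ 12 ⊕ 9 ⊕ 4 = 5.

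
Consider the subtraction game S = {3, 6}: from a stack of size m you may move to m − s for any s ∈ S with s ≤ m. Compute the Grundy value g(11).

0

Grundy values for subtraction set {3, 6}:
g(0) = mex{} = 0
g(1) = mex{} = 0
g(2) = mex{} = 0
g(3) = mex{0} = 1
g(4) = mex{0} = 1
g(5) = mex{0} = 1
g(6) = mex{0,1} = 2
g(7) = mex{0,1} = 2
g(8) = mex{0,1} = 2
g(9) = mex{1,2} = 0
g(10) = mex{1,2} = 0
g(11) = mex{1,2} = 0
So g(11) = 0.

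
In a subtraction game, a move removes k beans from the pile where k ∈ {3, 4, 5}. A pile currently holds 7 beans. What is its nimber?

2

Compute g(0), g(1), … for moves {3, 4, 5}:
g(0) = mex{} = 0
g(1) = mex{} = 0
g(2) = mex{} = 0
g(3) = mex{0} = 1
g(4) = mex{0} = 1
g(5) = mex{0} = 1
g(6) = mex{0,1} = 2
g(7) = mex{0,1} = 2
So g(7) = 2.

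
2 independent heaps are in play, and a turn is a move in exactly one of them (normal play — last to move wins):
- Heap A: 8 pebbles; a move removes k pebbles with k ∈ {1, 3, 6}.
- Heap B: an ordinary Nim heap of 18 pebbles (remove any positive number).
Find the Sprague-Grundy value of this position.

16

Grundy values for heap A (subtraction set {1, 3, 6}):
g(0) = mex{} = 0
g(1) = mex{0} = 1
g(2) = mex{1} = 0
g(3) = mex{0} = 1
g(4) = mex{1} = 0
g(5) = mex{0} = 1
g(6) = mex{0,1} = 2
g(7) = mex{0,1,2} = 3
g(8) = mex{0,1,3} = 2
So g(8) = 2.
Heap B is a plain Nim heap of size 18, so its Grundy value is 18.
The value of a disjunctive sum is the nim-sum of the parts.
Combined value = 2 XOR 18 = 16.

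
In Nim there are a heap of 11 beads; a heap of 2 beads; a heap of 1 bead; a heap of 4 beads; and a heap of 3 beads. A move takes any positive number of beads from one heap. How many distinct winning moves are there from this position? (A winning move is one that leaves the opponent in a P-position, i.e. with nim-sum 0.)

1

Compute the nim-sum pairwise:
11 ⊕ 2 = 9
9 ⊕ 1 = 8
8 ⊕ 4 = 12
12 ⊕ 3 = 15
The overall nim-sum is X = 15. A heap of size p has a winning move iff p XOR X < p (reduce it to p XOR X).
  11: 11 XOR 15 = 4 < 11 — winning move (to 4).
  2: 2 XOR 15 = 13 ≥ 2 — no move.
  1: 1 XOR 15 = 14 ≥ 1 — no move.
  4: 4 XOR 15 = 11 ≥ 4 — no move.
  3: 3 XOR 15 = 12 ≥ 3 — no move.
That gives 1 winning move.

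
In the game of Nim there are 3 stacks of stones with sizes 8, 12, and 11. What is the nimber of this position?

15

Bitwise XOR of the heap sizes:
  1000  (8)
  1100  (12)
  1011  (11)
  ----
  1111  (15)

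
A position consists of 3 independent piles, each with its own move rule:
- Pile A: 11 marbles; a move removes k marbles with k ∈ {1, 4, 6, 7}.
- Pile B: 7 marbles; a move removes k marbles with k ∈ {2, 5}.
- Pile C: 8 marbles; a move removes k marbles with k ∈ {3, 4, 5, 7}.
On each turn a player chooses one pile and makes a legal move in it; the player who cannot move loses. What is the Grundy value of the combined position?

3

For pile A, compute g(0), g(1), … with moves {1, 4, 6, 7}:
k:     0  1  2  3  4  5  6  7  8  9 10 11
g(k):  0  1  0  1  2  0  1  2  3  2  0  1
So g(11) = 1.
Build the Grundy sequence for pile B with g(k) = mex{g(k−s) : s ∈ {2, 5}, s ≤ k}:
k:     0  1  2  3  4  5  6  7
g(k):  0  0  1  1  0  2  1  0
So g(7) = 0.
Build the Grundy sequence for pile C with g(k) = mex{g(k−s) : s ∈ {3, 4, 5, 7}, s ≤ k}:
k:     0  1  2  3  4  5  6  7  8
g(k):  0  0  0  1  1  1  2  2  2
So g(8) = 2.
The value of a disjunctive sum is the nim-sum of the parts.
Combined value = 1 ⊕ 0 ⊕ 2 = 3.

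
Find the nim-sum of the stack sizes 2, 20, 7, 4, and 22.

3

Compute the nim-sum pairwise:
2 ⊕ 20 = 22
22 ⊕ 7 = 17
17 ⊕ 4 = 21
21 ⊕ 22 = 3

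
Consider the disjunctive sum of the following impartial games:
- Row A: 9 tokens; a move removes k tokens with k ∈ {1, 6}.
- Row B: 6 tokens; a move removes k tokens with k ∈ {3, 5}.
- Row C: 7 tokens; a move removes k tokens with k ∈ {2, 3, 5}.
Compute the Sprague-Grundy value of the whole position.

2

Build the Grundy sequence for row A with g(k) = mex{g(k−s) : s ∈ {1, 6}, s ≤ k}:
g(0) = mex{} = 0
g(1) = mex{0} = 1
g(2) = mex{1} = 0
g(3) = mex{0} = 1
g(4) = mex{1} = 0
g(5) = mex{0} = 1
g(6) = mex{0,1} = 2
g(7) = mex{1,2} = 0
g(8) = mex{0} = 1
g(9) = mex{1} = 0
So g(9) = 0.
For row B, compute g(0), g(1), … with moves {3, 5}:
g(0) = mex{} = 0
g(1) = mex{} = 0
g(2) = mex{} = 0
g(3) = mex{0} = 1
g(4) = mex{0} = 1
g(5) = mex{0} = 1
g(6) = mex{0,1} = 2
So g(6) = 2.
Build the Grundy sequence for row C with g(k) = mex{g(k−s) : s ∈ {2, 3, 5}, s ≤ k}:
k:     0  1  2  3  4  5  6  7
g(k):  0  0  1  1  2  2  3  0
So g(7) = 0.
The value of a disjunctive sum is the nim-sum of the parts.
Combined value = 0 ⊕ 2 ⊕ 0 = 2.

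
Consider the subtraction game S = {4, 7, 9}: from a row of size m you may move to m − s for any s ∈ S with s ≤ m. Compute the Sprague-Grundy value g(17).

Grundy values for subtraction set {4, 7, 9}:
k:     0  1  2  3  4  5  6  7  8  9 10 11 12 13 14 15 16 17
g(k):  0  0  0  0  1  1  1  1  2  2  2  2  3  0  0  0  0  1
So g(17) = 1.

1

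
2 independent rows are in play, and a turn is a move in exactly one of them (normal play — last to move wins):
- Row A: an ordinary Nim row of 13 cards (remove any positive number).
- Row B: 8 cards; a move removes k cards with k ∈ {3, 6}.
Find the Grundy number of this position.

Row A is a plain Nim row of size 13, so its Grundy value is 13.
For row B, compute g(0), g(1), … with moves {3, 6}:
k:     0  1  2  3  4  5  6  7  8
g(k):  0  0  0  1  1  1  2  2  2
So g(8) = 2.
The value of a disjunctive sum is the nim-sum of the parts.
Combined value = 13 ⊕ 2 = 15.

15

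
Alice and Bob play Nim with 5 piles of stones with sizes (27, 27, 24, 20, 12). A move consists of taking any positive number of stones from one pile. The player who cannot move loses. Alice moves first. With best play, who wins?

In binary:
  11011  (27)
  11011  (27)
  11000  (24)
  10100  (20)
  01100  (12)
  -----
  00000  (0)
The nim-sum is 0, so this is a P-position: the player to move is in a losing position under optimal play; Alice is about to move from it and so loses — Bob wins.

Bob wins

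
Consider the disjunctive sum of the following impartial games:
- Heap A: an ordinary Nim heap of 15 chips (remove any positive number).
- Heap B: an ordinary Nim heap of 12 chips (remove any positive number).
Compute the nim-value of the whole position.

3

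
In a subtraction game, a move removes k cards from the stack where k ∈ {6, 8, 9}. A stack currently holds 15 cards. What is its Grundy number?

0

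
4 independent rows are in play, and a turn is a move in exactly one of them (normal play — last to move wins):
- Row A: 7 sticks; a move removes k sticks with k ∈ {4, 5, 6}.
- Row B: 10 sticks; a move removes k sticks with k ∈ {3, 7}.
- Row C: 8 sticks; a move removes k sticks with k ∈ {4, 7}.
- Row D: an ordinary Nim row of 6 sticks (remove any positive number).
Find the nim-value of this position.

5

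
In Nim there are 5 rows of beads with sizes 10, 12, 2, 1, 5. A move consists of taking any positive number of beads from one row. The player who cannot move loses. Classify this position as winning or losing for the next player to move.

Write each in binary and XOR column by column:
  1010  (10)
  1100  (12)
  0010  (2)
  0001  (1)
  0101  (5)
  ----
  0000  (0)
The nim-sum is 0, so this is a P-position: the player to move is in a losing position under optimal play.

Losing position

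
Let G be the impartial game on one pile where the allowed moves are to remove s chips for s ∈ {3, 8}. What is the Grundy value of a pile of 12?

0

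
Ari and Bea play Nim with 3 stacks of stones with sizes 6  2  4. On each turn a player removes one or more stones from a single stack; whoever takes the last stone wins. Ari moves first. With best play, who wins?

Compute the nim-sum pairwise:
6 ^ 2 = 4
4 ^ 4 = 0
The nim-sum is 0, so this is a P-position: the player to move is in a losing position under optimal play; Ari is about to move from it and so loses — Bea wins.

Bea wins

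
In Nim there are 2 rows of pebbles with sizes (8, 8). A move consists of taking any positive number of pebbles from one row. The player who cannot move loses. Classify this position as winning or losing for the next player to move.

Compute the nim-sum pairwise:
8 ⊕ 8 = 0
The nim-sum is 0, so this is a P-position: the player to move is in a losing position under optimal play.

Losing position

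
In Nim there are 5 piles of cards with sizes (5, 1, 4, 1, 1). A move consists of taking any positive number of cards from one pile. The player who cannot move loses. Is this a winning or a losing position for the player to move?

Losing position

Bitwise XOR of the heap sizes:
  101  (5)
  001  (1)
  100  (4)
  001  (1)
  001  (1)
  ---
  000  (0)
The nim-sum is 0, so this is a P-position: the player to move is in a losing position under optimal play.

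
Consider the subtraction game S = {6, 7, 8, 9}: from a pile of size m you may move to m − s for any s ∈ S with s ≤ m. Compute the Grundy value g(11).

1

Build the Grundy sequence with g(k) = mex{g(k−s) : s ∈ {6, 7, 8, 9}, s ≤ k}:
g(0) = mex{} = 0
g(1) = mex{} = 0
g(2) = mex{} = 0
g(3) = mex{} = 0
g(4) = mex{} = 0
g(5) = mex{} = 0
g(6) = mex{0} = 1
g(7) = mex{0} = 1
g(8) = mex{0} = 1
g(9) = mex{0} = 1
g(10) = mex{0} = 1
g(11) = mex{0} = 1
So g(11) = 1.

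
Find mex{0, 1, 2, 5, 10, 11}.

3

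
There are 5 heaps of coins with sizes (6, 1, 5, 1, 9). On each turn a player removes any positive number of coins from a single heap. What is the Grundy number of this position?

Write each in binary and XOR column by column:
  0110  (6)
  0001  (1)
  0101  (5)
  0001  (1)
  1001  (9)
  ----
  1010  (10)

10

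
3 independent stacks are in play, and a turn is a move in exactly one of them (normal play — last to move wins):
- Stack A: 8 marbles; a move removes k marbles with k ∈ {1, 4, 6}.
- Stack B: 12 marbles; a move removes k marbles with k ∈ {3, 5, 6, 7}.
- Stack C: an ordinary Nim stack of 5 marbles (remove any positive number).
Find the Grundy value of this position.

4

For stack A, compute g(0), g(1), … with moves {1, 4, 6}:
k:     0  1  2  3  4  5  6  7  8
g(k):  0  1  0  1  2  0  1  0  1
So g(8) = 1.
Grundy values for stack B (subtraction set {3, 5, 6, 7}):
g(0) = mex{} = 0
g(1) = mex{} = 0
g(2) = mex{} = 0
g(3) = mex{0} = 1
g(4) = mex{0} = 1
g(5) = mex{0} = 1
g(6) = mex{0,1} = 2
g(7) = mex{0,1} = 2
g(8) = mex{0,1} = 2
g(9) = mex{0,1,2} = 3
g(10) = mex{1,2} = 0
g(11) = mex{1,2} = 0
g(12) = mex{1,2,3} = 0
So g(12) = 0.
Stack C is a plain Nim stack of size 5, so its Grundy value is 5.
The value of a disjunctive sum is the nim-sum of the parts.
Combined value = 1 ⊕ 0 ⊕ 5 = 4.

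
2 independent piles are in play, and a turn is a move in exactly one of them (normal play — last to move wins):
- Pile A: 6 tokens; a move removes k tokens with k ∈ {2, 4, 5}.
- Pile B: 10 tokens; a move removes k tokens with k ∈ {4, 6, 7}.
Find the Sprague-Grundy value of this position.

Build the Grundy sequence for pile A with g(k) = mex{g(k−s) : s ∈ {2, 4, 5}, s ≤ k}:
g(0) = mex{} = 0
g(1) = mex{} = 0
g(2) = mex{0} = 1
g(3) = mex{0} = 1
g(4) = mex{0,1} = 2
g(5) = mex{0,1} = 2
g(6) = mex{0,1,2} = 3
So g(6) = 3.
Grundy values for pile B (subtraction set {4, 6, 7}):
g(0) = mex{} = 0
g(1) = mex{} = 0
g(2) = mex{} = 0
g(3) = mex{} = 0
g(4) = mex{0} = 1
g(5) = mex{0} = 1
g(6) = mex{0} = 1
g(7) = mex{0} = 1
g(8) = mex{0,1} = 2
g(9) = mex{0,1} = 2
g(10) = mex{0,1} = 2
So g(10) = 2.
By the Sprague-Grundy theorem, the Grundy value of a sum of independent games is the XOR of the component values.
Combined value = 3 ⊕ 2 = 1.

1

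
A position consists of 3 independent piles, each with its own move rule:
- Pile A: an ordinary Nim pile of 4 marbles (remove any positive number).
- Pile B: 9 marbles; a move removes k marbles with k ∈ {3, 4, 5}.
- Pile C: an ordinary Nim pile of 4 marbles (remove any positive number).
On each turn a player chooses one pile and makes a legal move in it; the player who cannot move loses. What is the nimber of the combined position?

0

Pile A is a plain Nim pile of size 4, so its Grundy value is 4.
Build the Grundy sequence for pile B with g(k) = mex{g(k−s) : s ∈ {3, 4, 5}, s ≤ k}:
g(0) = mex{} = 0
g(1) = mex{} = 0
g(2) = mex{} = 0
g(3) = mex{0} = 1
g(4) = mex{0} = 1
g(5) = mex{0} = 1
g(6) = mex{0,1} = 2
g(7) = mex{0,1} = 2
g(8) = mex{1} = 0
g(9) = mex{1,2} = 0
So g(9) = 0.
Pile C is a plain Nim pile of size 4, so its Grundy value is 4.
By the Sprague-Grundy theorem, the Grundy value of a sum of independent games is the XOR of the component values.
Combined value = 4 XOR 0 XOR 4 = 0.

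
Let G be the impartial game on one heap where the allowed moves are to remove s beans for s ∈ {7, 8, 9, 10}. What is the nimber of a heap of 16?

2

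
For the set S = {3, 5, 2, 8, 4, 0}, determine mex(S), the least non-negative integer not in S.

1

0 is in the set but 1 is not, so the mex is 1.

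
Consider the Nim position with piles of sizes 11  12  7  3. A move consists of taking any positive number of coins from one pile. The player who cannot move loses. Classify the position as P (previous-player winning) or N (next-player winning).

N-position

In binary:
  1011  (11)
  1100  (12)
  0111  (7)
  0011  (3)
  ----
  0011  (3)
The nim-sum is 3 ≠ 0, so this is an N-position: the player to move can win.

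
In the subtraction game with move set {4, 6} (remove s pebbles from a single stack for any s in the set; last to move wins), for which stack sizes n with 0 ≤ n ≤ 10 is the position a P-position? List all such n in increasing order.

0, 1, 2, 3, 10

Build the Grundy sequence with g(k) = mex{g(k−s) : s ∈ {4, 6}, s ≤ k}:
k:     0  1  2  3  4  5  6  7  8  9 10
g(k):  0  0  0  0  1  1  1  1  2  2  0
The P-positions (g = 0) in 0..10 are 0, 1, 2, 3, 10.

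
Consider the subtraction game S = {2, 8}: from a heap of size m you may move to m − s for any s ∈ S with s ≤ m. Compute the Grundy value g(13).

1

Grundy values for subtraction set {2, 8}:
g(0) = mex{} = 0
g(1) = mex{} = 0
g(2) = mex{0} = 1
g(3) = mex{0} = 1
g(4) = mex{1} = 0
g(5) = mex{1} = 0
g(6) = mex{0} = 1
g(7) = mex{0} = 1
g(8) = mex{0,1} = 2
g(9) = mex{0,1} = 2
g(10) = mex{1,2} = 0
g(11) = mex{1,2} = 0
g(12) = mex{0} = 1
g(13) = mex{0} = 1
So g(13) = 1.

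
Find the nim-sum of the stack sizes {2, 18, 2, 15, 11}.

22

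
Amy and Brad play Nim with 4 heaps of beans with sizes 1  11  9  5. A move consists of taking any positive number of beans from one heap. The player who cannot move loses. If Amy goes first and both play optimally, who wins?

Amy wins

Compute the nim-sum pairwise:
1 ⊕ 11 = 10
10 ⊕ 9 = 3
3 ⊕ 5 = 6
The nim-sum is 6 ≠ 0, so this is an N-position: the player to move can win; Amy has a winning move.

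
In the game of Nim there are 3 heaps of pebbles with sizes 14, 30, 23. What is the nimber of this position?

7

Bitwise XOR of the heap sizes:
  01110  (14)
  11110  (30)
  10111  (23)
  -----
  00111  (7)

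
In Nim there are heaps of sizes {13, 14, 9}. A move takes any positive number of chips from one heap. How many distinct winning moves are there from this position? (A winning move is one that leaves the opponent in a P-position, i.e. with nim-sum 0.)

3

Compute the nim-sum pairwise:
13 ^ 14 = 3
3 ^ 9 = 10
The overall nim-sum is X = 10. A heap of size p has a winning move iff p XOR X < p (reduce it to p XOR X).
  13: 13 XOR 10 = 7 < 13 — winning move (to 7).
  14: 14 XOR 10 = 4 < 14 — winning move (to 4).
  9: 9 XOR 10 = 3 < 9 — winning move (to 3).
That gives 3 winning moves.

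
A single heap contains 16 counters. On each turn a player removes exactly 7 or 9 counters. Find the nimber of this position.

0

Grundy values for subtraction set {7, 9}:
k:     0  1  2  3  4  5  6  7  8  9 10 11 12 13 14 15 16
g(k):  0  0  0  0  0  0  0  1  1  1  1  1  1  1  2  2  0
So g(16) = 0.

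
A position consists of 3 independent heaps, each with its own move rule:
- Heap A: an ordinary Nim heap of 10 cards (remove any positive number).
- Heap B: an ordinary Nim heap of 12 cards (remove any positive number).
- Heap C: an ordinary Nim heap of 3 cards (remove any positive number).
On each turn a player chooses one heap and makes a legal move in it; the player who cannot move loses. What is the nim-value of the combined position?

5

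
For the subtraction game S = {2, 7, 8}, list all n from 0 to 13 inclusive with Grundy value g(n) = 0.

0, 1, 4, 5, 10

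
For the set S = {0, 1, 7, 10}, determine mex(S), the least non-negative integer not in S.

2

The values 0, 1 are all present; 2 is the first non-negative integer missing from the set.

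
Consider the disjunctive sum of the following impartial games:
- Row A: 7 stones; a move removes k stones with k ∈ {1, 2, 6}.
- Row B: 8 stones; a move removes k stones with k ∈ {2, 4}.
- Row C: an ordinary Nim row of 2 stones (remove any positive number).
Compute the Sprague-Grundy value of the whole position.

Grundy values for row A (subtraction set {1, 2, 6}):
g(0) = mex{} = 0
g(1) = mex{0} = 1
g(2) = mex{0,1} = 2
g(3) = mex{1,2} = 0
g(4) = mex{0,2} = 1
g(5) = mex{0,1} = 2
g(6) = mex{0,1,2} = 3
g(7) = mex{1,2,3} = 0
So g(7) = 0.
For row B, compute g(0), g(1), … with moves {2, 4}:
k:     0  1  2  3  4  5  6  7  8
g(k):  0  0  1  1  2  2  0  0  1
So g(8) = 1.
Row C is a plain Nim row of size 2, so its Grundy value is 2.
By the Sprague-Grundy theorem, the Grundy value of a sum of independent games is the XOR of the component values.
Combined value = 0 XOR 1 XOR 2 = 3.

3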